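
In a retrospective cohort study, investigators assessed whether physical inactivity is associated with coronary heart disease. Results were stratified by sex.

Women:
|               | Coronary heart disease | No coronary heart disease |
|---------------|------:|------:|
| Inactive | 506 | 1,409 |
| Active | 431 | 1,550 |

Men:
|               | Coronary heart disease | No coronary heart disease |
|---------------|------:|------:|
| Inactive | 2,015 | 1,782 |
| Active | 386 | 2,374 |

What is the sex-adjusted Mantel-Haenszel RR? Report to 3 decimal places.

2.539

RR_MH = Σ(aᵢ·n₀ᵢ/nᵢ) / Σ(cᵢ·n₁ᵢ/nᵢ), with n₁ᵢ = aᵢ+bᵢ (exposed), n₀ᵢ = cᵢ+dᵢ (unexposed), nᵢ = n₁ᵢ+n₀ᵢ.
Stratum 1 (Women): n₁ = 1915, n₀ = 1981, n = 3896; a·n₀/n = 506·1981/3896 = 257.2859; c·n₁/n = 431·1915/3896 = 211.8493
Stratum 2 (Men): n₁ = 3797, n₀ = 2760, n = 6557; a·n₀/n = 2015·2760/6557 = 848.1623; c·n₁/n = 386·3797/6557 = 223.5233
RR_MH = (257.2859 + 848.1623) / (211.8493 + 223.5233) = 1105.4482 / 435.3726 = 2.53909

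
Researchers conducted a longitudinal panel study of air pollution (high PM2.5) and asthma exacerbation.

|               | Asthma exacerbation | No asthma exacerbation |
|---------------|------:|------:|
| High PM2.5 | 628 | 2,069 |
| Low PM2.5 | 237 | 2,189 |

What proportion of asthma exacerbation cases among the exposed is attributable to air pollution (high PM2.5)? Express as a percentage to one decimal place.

Cells: a = 628, b = 2069, c = 237, d = 2189.
Risk in exposed = 628/2697 = 0.23285; risk in unexposed = 237/2426 = 0.09769.
RR = 0.23285/0.09769 = 2.38353
AR% = (RR − 1)/RR × 100 = (2.38353 − 1)/2.38353 × 100 = 58.0455%

58.0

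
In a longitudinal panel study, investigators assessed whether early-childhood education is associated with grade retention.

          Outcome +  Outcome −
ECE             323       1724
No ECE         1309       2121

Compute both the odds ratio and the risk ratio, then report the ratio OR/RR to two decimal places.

Cells: a = 323, b = 1724, c = 1309, d = 2121.
OR = (323·2121)/(1724·1309) = 685083/2256716 = 0.30358
Risk in exposed = 323/2047 = 0.15779; risk in unexposed = 1309/3430 = 0.38163; RR = 0.41347
OR/RR = 0.30358 / 0.41347 = 0.73422
The outcome is not rare, so the OR lies further from 1 than the RR.

0.73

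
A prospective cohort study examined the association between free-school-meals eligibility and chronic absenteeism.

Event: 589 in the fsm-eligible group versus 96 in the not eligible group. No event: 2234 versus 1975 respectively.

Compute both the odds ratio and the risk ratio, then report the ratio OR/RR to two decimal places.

From the description: a = 589, b = 2234, c = 96, d = 1975.
OR = (589·1975)/(2234·96) = 1163275/214464 = 5.42410
Risk in exposed = 589/2823 = 0.20864; risk in unexposed = 96/2071 = 0.04635; RR = 4.50104
OR/RR = 5.42410 / 4.50104 = 1.20508
The outcome is not rare, so the OR lies further from 1 than the RR.

1.21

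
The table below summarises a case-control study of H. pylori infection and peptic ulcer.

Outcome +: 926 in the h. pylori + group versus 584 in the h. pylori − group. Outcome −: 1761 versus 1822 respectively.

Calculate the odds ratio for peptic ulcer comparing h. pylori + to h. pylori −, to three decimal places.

From the description: a = 926, b = 1761, c = 584, d = 1822.
OR = (a·d)/(b·c) = (926 × 1822) / (1761 × 584) = 1687172 / 1028424 = 1.64054
The odds of peptic ulcer are about 1.64 times as high in the h. pylori + group.

1.641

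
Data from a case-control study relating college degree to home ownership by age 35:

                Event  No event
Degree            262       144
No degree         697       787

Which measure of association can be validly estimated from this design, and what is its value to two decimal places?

2.05

Cells: a = 262, b = 144, c = 697, d = 787.
This is a case-control study: participants were sampled on outcome status, so risks in the source population cannot be estimated directly — relative risk is not valid here. The odds ratio is the appropriate measure.
OR = (a·d)/(b·c) = (262 × 787) / (144 × 697) = 206194 / 100368 = 2.05438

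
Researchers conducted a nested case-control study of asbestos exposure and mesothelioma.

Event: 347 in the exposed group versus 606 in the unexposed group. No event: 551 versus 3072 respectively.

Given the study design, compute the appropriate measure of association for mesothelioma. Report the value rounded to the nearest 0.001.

From the description: a = 347, b = 551, c = 606, d = 3072.
This is a nested case-control study: participants were sampled on outcome status, so risks in the source population cannot be estimated directly — relative risk is not valid here. The odds ratio is the appropriate measure.
OR = (a·d)/(b·c) = (347 × 3072) / (551 × 606) = 1065984 / 333906 = 3.19247

3.192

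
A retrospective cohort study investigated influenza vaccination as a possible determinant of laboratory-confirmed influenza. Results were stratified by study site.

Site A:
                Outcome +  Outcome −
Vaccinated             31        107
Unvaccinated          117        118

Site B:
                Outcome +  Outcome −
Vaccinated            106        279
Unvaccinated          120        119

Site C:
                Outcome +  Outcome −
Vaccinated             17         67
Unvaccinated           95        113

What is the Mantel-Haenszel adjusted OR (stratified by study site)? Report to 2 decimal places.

OR_MH = Σ(aᵢdᵢ/nᵢ) / Σ(bᵢcᵢ/nᵢ), where nᵢ is the stratum total.
Stratum 1 (Site A): n = 373; a·d/n = 31·118/373 = 9.8070; b·c/n = 107·117/373 = 33.5630
Stratum 2 (Site B): n = 624; a·d/n = 106·119/624 = 20.2147; b·c/n = 279·120/624 = 53.6538
Stratum 3 (Site C): n = 292; a·d/n = 17·113/292 = 6.5788; b·c/n = 67·95/292 = 21.7979
OR_MH = (9.8070 + 20.2147 + 6.5788) / (33.5630 + 53.6538 + 21.7979) = 36.6005 / 109.0148 = 0.33574

0.34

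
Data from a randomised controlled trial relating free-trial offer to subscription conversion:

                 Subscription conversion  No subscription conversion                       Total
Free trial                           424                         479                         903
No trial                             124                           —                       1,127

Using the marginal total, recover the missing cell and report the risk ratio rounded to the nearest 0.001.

The missing cell is in the unexposed row: 1127 − 124 = 1003.
So a = 424, b = 479, c = 124, d = 1003.
RR = [a/(a+b)] / [c/(c+d)] = (424/903) / (124/1127) = 0.46955/0.11003 = 4.26757

4.268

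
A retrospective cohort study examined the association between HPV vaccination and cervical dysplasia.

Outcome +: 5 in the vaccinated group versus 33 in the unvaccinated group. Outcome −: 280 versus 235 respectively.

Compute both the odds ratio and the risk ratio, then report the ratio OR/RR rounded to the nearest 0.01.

From the description: a = 5, b = 280, c = 33, d = 235.
OR = (5·235)/(280·33) = 1175/9240 = 0.12716
Risk in exposed = 5/285 = 0.01754; risk in unexposed = 33/268 = 0.12313; RR = 0.14248
OR/RR = 0.12716 / 0.14248 = 0.89252
The outcome is not rare, so the OR lies further from 1 than the RR.

0.89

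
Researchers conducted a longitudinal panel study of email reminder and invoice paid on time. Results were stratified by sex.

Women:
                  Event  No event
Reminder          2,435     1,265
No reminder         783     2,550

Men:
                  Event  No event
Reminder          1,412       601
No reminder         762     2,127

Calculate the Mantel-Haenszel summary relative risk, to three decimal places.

2.740

RR_MH = Σ(aᵢ·n₀ᵢ/nᵢ) / Σ(cᵢ·n₁ᵢ/nᵢ), with n₁ᵢ = aᵢ+bᵢ (exposed), n₀ᵢ = cᵢ+dᵢ (unexposed), nᵢ = n₁ᵢ+n₀ᵢ.
Stratum 1 (Women): n₁ = 3700, n₀ = 3333, n = 7033; a·n₀/n = 2435·3333/7033 = 1153.9677; c·n₁/n = 783·3700/7033 = 411.9295
Stratum 2 (Men): n₁ = 2013, n₀ = 2889, n = 4902; a·n₀/n = 1412·2889/4902 = 832.1640; c·n₁/n = 762·2013/4902 = 312.9143
RR_MH = (1153.9677 + 832.1640) / (411.9295 + 312.9143) = 1986.1317 / 724.8438 = 2.74008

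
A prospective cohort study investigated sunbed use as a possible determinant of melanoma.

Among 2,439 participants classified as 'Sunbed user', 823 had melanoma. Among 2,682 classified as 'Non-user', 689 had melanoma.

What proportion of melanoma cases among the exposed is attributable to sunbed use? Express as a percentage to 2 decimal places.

23.87

From the description: a = 823, b = 1616, c = 689, d = 1993.
Risk in exposed = 823/2439 = 0.33743; risk in unexposed = 689/2682 = 0.25690.
RR = 0.33743/0.25690 = 1.31349
AR% = (RR − 1)/RR × 100 = (1.31349 − 1)/1.31349 × 100 = 23.8671%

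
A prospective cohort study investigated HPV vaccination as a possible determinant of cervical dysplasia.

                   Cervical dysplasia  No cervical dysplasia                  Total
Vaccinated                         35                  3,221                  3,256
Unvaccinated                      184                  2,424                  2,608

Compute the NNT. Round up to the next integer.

17

Risk in treated group = 35/3256 = 0.01075; risk in control = 184/2608 = 0.07055.
Absolute risk reduction = 0.07055 − 0.01075 = 0.05980
NNT = 1 / ARR = 1 / 0.05980 = 16.722 → round up → 17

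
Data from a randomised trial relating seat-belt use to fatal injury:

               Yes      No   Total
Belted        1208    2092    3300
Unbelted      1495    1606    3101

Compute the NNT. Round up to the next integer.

Risk in treated group = 1208/3300 = 0.36606; risk in control = 1495/3101 = 0.48210.
Absolute risk reduction = 0.48210 − 0.36606 = 0.11604
NNT = 1 / ARR = 1 / 0.11604 = 8.618 → round up → 9

9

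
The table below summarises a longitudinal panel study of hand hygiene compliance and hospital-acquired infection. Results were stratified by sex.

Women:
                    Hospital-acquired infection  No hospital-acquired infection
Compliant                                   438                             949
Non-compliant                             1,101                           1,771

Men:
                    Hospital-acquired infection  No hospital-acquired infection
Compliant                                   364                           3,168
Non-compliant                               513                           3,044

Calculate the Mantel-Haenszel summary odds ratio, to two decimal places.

0.71

OR_MH = Σ(aᵢdᵢ/nᵢ) / Σ(bᵢcᵢ/nᵢ), where nᵢ is the stratum total.
Stratum 1 (Women): n = 4259; a·d/n = 438·1771/4259 = 182.1315; b·c/n = 949·1101/4259 = 245.3273
Stratum 2 (Men): n = 7089; a·d/n = 364·3044/7089 = 156.3007; b·c/n = 3168·513/7089 = 229.2543
OR_MH = (182.1315 + 156.3007) / (245.3273 + 229.2543) = 338.4322 / 474.5816 = 0.71312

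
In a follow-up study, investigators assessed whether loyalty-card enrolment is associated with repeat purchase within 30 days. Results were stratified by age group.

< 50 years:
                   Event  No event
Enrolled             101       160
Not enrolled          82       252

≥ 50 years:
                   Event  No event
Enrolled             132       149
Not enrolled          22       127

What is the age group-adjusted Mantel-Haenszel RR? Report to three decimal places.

RR_MH = Σ(aᵢ·n₀ᵢ/nᵢ) / Σ(cᵢ·n₁ᵢ/nᵢ), with n₁ᵢ = aᵢ+bᵢ (exposed), n₀ᵢ = cᵢ+dᵢ (unexposed), nᵢ = n₁ᵢ+n₀ᵢ.
Stratum 1 (< 50 years): n₁ = 261, n₀ = 334, n = 595; a·n₀/n = 101·334/595 = 56.6958; c·n₁/n = 82·261/595 = 35.9697
Stratum 2 (≥ 50 years): n₁ = 281, n₀ = 149, n = 430; a·n₀/n = 132·149/430 = 45.7395; c·n₁/n = 22·281/430 = 14.3767
RR_MH = (56.6958 + 45.7395) / (35.9697 + 14.3767) = 102.4353 / 50.3465 = 2.03461

2.035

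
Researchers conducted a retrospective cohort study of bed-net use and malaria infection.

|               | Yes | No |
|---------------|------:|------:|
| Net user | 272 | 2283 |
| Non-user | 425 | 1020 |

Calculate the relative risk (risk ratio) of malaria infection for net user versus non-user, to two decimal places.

Cells: a = 272, b = 2283, c = 425, d = 1020.
Risk in exposed = 272/2555 = 0.10646; risk in unexposed = 425/1445 = 0.29412.
RR = 0.10646 / 0.29412 = 0.36196
The risk is 64% lower among the exposed than among the unexposed.

0.36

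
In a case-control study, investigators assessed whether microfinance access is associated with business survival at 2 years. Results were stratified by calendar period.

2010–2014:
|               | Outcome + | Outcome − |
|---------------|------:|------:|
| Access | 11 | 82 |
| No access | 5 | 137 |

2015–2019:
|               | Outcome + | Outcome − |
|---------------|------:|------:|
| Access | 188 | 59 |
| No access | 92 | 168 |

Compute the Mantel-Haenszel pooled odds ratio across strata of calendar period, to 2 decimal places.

5.52

OR_MH = Σ(aᵢdᵢ/nᵢ) / Σ(bᵢcᵢ/nᵢ), where nᵢ is the stratum total.
Stratum 1 (2010–2014): n = 235; a·d/n = 11·137/235 = 6.4128; b·c/n = 82·5/235 = 1.7447
Stratum 2 (2015–2019): n = 507; a·d/n = 188·168/507 = 62.2959; b·c/n = 59·92/507 = 10.7061
OR_MH = (6.4128 + 62.2959) / (1.7447 + 10.7061) = 68.7086 / 12.4508 = 5.51841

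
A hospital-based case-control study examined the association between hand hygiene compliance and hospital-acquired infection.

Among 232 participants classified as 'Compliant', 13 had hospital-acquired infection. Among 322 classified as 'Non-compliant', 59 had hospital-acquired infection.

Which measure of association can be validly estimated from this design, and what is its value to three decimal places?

From the description: a = 13, b = 219, c = 59, d = 263.
This is a hospital-based case-control study: participants were sampled on outcome status, so risks in the source population cannot be estimated directly — relative risk is not valid here. The odds ratio is the appropriate measure.
OR = (a·d)/(b·c) = (13 × 263) / (219 × 59) = 3419 / 12921 = 0.26461

0.265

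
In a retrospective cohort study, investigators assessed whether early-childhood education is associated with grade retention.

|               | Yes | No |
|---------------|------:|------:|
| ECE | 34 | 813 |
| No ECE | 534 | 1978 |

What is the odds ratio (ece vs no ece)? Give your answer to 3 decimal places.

0.155

Cells: a = 34, b = 813, c = 534, d = 1978.
OR = (a·d)/(b·c) = (34 × 1978) / (813 × 534) = 67252 / 434142 = 0.15491
Exposure is associated with lower odds of grade retention (OR = 0.15 < 1).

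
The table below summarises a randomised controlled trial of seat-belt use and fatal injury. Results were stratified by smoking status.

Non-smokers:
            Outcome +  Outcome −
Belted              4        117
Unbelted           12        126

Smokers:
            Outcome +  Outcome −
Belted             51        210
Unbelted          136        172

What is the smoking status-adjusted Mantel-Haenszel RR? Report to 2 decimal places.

0.44

RR_MH = Σ(aᵢ·n₀ᵢ/nᵢ) / Σ(cᵢ·n₁ᵢ/nᵢ), with n₁ᵢ = aᵢ+bᵢ (exposed), n₀ᵢ = cᵢ+dᵢ (unexposed), nᵢ = n₁ᵢ+n₀ᵢ.
Stratum 1 (Non-smokers): n₁ = 121, n₀ = 138, n = 259; a·n₀/n = 4·138/259 = 2.1313; c·n₁/n = 12·121/259 = 5.6062
Stratum 2 (Smokers): n₁ = 261, n₀ = 308, n = 569; a·n₀/n = 51·308/569 = 27.6063; c·n₁/n = 136·261/569 = 62.3831
RR_MH = (2.1313 + 27.6063) / (5.6062 + 62.3831) = 29.7376 / 67.9893 = 0.43739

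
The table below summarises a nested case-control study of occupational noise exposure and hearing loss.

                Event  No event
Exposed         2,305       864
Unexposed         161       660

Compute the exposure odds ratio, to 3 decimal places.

Cells: a = 2305, b = 864, c = 161, d = 660.
OR = (a·d)/(b·c) = (2305 × 660) / (864 × 161) = 1521300 / 139104 = 10.93642
The odds of hearing loss are about 10.94 times as high in the exposed group.

10.936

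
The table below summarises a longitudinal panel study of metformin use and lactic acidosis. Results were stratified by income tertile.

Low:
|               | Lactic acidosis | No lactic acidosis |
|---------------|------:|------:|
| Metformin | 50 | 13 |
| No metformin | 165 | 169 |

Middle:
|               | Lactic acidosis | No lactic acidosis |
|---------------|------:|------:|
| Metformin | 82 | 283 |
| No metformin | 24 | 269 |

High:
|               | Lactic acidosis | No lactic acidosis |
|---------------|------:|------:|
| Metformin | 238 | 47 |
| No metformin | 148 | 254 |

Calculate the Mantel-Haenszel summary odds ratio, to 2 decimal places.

5.52

OR_MH = Σ(aᵢdᵢ/nᵢ) / Σ(bᵢcᵢ/nᵢ), where nᵢ is the stratum total.
Stratum 1 (Low): n = 397; a·d/n = 50·169/397 = 21.2846; b·c/n = 13·165/397 = 5.4030
Stratum 2 (Middle): n = 658; a·d/n = 82·269/658 = 33.5228; b·c/n = 283·24/658 = 10.3222
Stratum 3 (High): n = 687; a·d/n = 238·254/687 = 87.9942; b·c/n = 47·148/687 = 10.1252
OR_MH = (21.2846 + 33.5228 + 87.9942) / (5.4030 + 10.3222 + 10.1252) = 142.8016 / 25.8504 = 5.52416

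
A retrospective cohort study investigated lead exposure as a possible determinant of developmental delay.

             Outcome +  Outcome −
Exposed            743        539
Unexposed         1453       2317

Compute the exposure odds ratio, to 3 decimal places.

2.198

Cells: a = 743, b = 539, c = 1453, d = 2317.
OR = (a·d)/(b·c) = (743 × 2317) / (539 × 1453) = 1721531 / 783167 = 2.19817
The odds of developmental delay are about 2.20 times as high in the exposed group.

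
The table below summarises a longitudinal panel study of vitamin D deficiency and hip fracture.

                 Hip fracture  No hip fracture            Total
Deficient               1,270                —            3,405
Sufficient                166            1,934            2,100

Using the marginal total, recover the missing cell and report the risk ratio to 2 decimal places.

4.72

The missing cell is in the exposed row: 3405 − 1270 = 2135.
So a = 1270, b = 2135, c = 166, d = 1934.
RR = [a/(a+b)] / [c/(c+d)] = (1270/3405) / (166/2100) = 0.37298/0.07905 = 4.71843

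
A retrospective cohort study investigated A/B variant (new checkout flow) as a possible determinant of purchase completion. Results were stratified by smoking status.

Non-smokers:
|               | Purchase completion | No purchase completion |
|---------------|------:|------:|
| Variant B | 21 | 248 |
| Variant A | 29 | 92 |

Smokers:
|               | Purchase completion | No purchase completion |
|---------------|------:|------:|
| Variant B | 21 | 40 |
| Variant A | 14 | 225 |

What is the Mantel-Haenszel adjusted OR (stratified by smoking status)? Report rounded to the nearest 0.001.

1.020

OR_MH = Σ(aᵢdᵢ/nᵢ) / Σ(bᵢcᵢ/nᵢ), where nᵢ is the stratum total.
Stratum 1 (Non-smokers): n = 390; a·d/n = 21·92/390 = 4.9538; b·c/n = 248·29/390 = 18.4410
Stratum 2 (Smokers): n = 300; a·d/n = 21·225/300 = 15.7500; b·c/n = 40·14/300 = 1.8667
OR_MH = (4.9538 + 15.7500) / (18.4410 + 1.8667) = 20.7038 / 20.3077 = 1.01951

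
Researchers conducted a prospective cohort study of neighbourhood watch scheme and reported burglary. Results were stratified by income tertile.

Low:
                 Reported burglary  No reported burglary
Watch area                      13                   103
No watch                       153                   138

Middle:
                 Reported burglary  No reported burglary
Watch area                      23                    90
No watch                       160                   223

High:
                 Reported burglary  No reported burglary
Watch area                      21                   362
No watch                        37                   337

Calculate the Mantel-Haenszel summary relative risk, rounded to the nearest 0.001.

0.379

RR_MH = Σ(aᵢ·n₀ᵢ/nᵢ) / Σ(cᵢ·n₁ᵢ/nᵢ), with n₁ᵢ = aᵢ+bᵢ (exposed), n₀ᵢ = cᵢ+dᵢ (unexposed), nᵢ = n₁ᵢ+n₀ᵢ.
Stratum 1 (Low): n₁ = 116, n₀ = 291, n = 407; a·n₀/n = 13·291/407 = 9.2948; c·n₁/n = 153·116/407 = 43.6069
Stratum 2 (Middle): n₁ = 113, n₀ = 383, n = 496; a·n₀/n = 23·383/496 = 17.7601; c·n₁/n = 160·113/496 = 36.4516
Stratum 3 (High): n₁ = 383, n₀ = 374, n = 757; a·n₀/n = 21·374/757 = 10.3752; c·n₁/n = 37·383/757 = 18.7199
RR_MH = (9.2948 + 17.7601 + 10.3752) / (43.6069 + 36.4516 + 18.7199) = 37.4301 / 98.7784 = 0.37893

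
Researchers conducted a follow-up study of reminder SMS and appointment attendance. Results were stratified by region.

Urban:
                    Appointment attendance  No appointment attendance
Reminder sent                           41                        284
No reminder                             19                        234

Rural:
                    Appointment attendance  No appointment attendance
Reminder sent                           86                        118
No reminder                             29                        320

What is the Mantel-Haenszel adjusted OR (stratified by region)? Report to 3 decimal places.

OR_MH = Σ(aᵢdᵢ/nᵢ) / Σ(bᵢcᵢ/nᵢ), where nᵢ is the stratum total.
Stratum 1 (Urban): n = 578; a·d/n = 41·234/578 = 16.5986; b·c/n = 284·19/578 = 9.3356
Stratum 2 (Rural): n = 553; a·d/n = 86·320/553 = 49.7649; b·c/n = 118·29/553 = 6.1881
OR_MH = (16.5986 + 49.7649) / (9.3356 + 6.1881) = 66.3635 / 15.5237 = 4.27498

4.275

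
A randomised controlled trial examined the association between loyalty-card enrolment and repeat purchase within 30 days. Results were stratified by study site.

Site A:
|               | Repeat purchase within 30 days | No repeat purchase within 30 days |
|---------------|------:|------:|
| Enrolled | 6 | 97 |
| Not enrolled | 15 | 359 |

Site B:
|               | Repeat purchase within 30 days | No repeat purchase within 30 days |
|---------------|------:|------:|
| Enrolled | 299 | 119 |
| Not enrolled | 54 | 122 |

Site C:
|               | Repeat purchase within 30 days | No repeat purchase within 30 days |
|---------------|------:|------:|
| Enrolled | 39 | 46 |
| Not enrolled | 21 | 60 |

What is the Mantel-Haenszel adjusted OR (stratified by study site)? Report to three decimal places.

OR_MH = Σ(aᵢdᵢ/nᵢ) / Σ(bᵢcᵢ/nᵢ), where nᵢ is the stratum total.
Stratum 1 (Site A): n = 477; a·d/n = 6·359/477 = 4.5157; b·c/n = 97·15/477 = 3.0503
Stratum 2 (Site B): n = 594; a·d/n = 299·122/594 = 61.4108; b·c/n = 119·54/594 = 10.8182
Stratum 3 (Site C): n = 166; a·d/n = 39·60/166 = 14.0964; b·c/n = 46·21/166 = 5.8193
OR_MH = (4.5157 + 61.4108 + 14.0964) / (3.0503 + 10.8182 + 5.8193) = 80.0229 / 19.6878 = 4.06460

4.065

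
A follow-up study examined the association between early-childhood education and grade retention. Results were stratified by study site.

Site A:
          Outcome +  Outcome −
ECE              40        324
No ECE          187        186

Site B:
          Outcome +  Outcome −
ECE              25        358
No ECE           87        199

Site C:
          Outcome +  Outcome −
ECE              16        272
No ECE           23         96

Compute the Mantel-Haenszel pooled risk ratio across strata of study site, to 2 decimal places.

RR_MH = Σ(aᵢ·n₀ᵢ/nᵢ) / Σ(cᵢ·n₁ᵢ/nᵢ), with n₁ᵢ = aᵢ+bᵢ (exposed), n₀ᵢ = cᵢ+dᵢ (unexposed), nᵢ = n₁ᵢ+n₀ᵢ.
Stratum 1 (Site A): n₁ = 364, n₀ = 373, n = 737; a·n₀/n = 40·373/737 = 20.2442; c·n₁/n = 187·364/737 = 92.3582
Stratum 2 (Site B): n₁ = 383, n₀ = 286, n = 669; a·n₀/n = 25·286/669 = 10.6876; c·n₁/n = 87·383/669 = 49.8072
Stratum 3 (Site C): n₁ = 288, n₀ = 119, n = 407; a·n₀/n = 16·119/407 = 4.6781; c·n₁/n = 23·288/407 = 16.2752
RR_MH = (20.2442 + 10.6876 + 4.6781) / (92.3582 + 49.8072 + 16.2752) = 35.6100 / 158.4406 = 0.22475

0.22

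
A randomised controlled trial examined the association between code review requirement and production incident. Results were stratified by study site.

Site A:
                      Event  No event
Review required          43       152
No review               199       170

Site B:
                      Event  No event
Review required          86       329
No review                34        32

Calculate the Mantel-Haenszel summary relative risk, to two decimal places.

RR_MH = Σ(aᵢ·n₀ᵢ/nᵢ) / Σ(cᵢ·n₁ᵢ/nᵢ), with n₁ᵢ = aᵢ+bᵢ (exposed), n₀ᵢ = cᵢ+dᵢ (unexposed), nᵢ = n₁ᵢ+n₀ᵢ.
Stratum 1 (Site A): n₁ = 195, n₀ = 369, n = 564; a·n₀/n = 43·369/564 = 28.1330; c·n₁/n = 199·195/564 = 68.8032
Stratum 2 (Site B): n₁ = 415, n₀ = 66, n = 481; a·n₀/n = 86·66/481 = 11.8004; c·n₁/n = 34·415/481 = 29.3347
RR_MH = (28.1330 + 11.8004) / (68.8032 + 29.3347) = 39.9334 / 98.1379 = 0.40691

0.41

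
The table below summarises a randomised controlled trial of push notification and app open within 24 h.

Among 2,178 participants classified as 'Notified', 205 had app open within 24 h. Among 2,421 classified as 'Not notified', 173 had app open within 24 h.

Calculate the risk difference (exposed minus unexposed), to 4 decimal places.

0.0227

From the description: a = 205, b = 1973, c = 173, d = 2248.
Risk in exposed = 205/2178 = 0.094123; risk in unexposed = 173/2421 = 0.071458.
Risk difference = 0.094123 − 0.071458 = 0.022665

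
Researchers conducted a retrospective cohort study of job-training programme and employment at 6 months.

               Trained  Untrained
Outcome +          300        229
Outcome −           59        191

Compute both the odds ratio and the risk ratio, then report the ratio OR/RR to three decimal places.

2.767

Reading the table with exposure as columns: a = 300 (Trained, case), b = 59 (Trained, non-case), c = 229 (Untrained, case), d = 191.
OR = (300·191)/(59·229) = 57300/13511 = 4.24099
Risk in exposed = 300/359 = 0.83565; risk in unexposed = 229/420 = 0.54524; RR = 1.53264
OR/RR = 4.24099 / 1.53264 = 2.76711
The outcome is not rare, so the OR lies further from 1 than the RR.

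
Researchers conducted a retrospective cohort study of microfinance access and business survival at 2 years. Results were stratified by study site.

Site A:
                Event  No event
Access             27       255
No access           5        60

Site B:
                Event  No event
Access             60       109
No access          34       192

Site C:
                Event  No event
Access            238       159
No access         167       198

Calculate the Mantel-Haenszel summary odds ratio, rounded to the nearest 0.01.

2.00

OR_MH = Σ(aᵢdᵢ/nᵢ) / Σ(bᵢcᵢ/nᵢ), where nᵢ is the stratum total.
Stratum 1 (Site A): n = 347; a·d/n = 27·60/347 = 4.6686; b·c/n = 255·5/347 = 3.6744
Stratum 2 (Site B): n = 395; a·d/n = 60·192/395 = 29.1646; b·c/n = 109·34/395 = 9.3823
Stratum 3 (Site C): n = 762; a·d/n = 238·198/762 = 61.8425; b·c/n = 159·167/762 = 34.8465
OR_MH = (4.6686 + 29.1646 + 61.8425) / (3.6744 + 9.3823 + 34.8465) = 95.6757 / 47.9031 = 1.99728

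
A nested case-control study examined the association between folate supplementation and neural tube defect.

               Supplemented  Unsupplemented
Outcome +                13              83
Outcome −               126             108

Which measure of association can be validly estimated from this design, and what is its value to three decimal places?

0.134

Reading the table with exposure as columns: a = 13 (Supplemented, case), b = 126 (Supplemented, non-case), c = 83 (Unsupplemented, case), d = 108.
This is a nested case-control study: participants were sampled on outcome status, so risks in the source population cannot be estimated directly — relative risk is not valid here. The odds ratio is the appropriate measure.
OR = (a·d)/(b·c) = (13 × 108) / (126 × 83) = 1404 / 10458 = 0.13425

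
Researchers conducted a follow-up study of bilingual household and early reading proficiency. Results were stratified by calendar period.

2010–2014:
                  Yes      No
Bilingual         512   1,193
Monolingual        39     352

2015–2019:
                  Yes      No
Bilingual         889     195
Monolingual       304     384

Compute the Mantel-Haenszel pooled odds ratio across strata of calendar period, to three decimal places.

5.007

OR_MH = Σ(aᵢdᵢ/nᵢ) / Σ(bᵢcᵢ/nᵢ), where nᵢ is the stratum total.
Stratum 1 (2010–2014): n = 2096; a·d/n = 512·352/2096 = 85.9847; b·c/n = 1193·39/2096 = 22.1980
Stratum 2 (2015–2019): n = 1772; a·d/n = 889·384/1772 = 192.6501; b·c/n = 195·304/1772 = 33.4537
OR_MH = (85.9847 + 192.6501) / (22.1980 + 33.4537) = 278.6348 / 55.6517 = 5.00676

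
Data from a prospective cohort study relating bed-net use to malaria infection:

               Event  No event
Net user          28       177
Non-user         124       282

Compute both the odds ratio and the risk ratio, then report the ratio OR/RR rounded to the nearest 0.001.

Cells: a = 28, b = 177, c = 124, d = 282.
OR = (28·282)/(177·124) = 7896/21948 = 0.35976
Risk in exposed = 28/205 = 0.13659; risk in unexposed = 124/406 = 0.30542; RR = 0.44721
OR/RR = 0.35976 / 0.44721 = 0.80446
The outcome is not rare, so the OR lies further from 1 than the RR.

0.804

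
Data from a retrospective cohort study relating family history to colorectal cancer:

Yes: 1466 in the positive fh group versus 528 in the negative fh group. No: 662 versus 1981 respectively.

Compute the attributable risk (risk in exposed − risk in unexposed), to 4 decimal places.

From the description: a = 1466, b = 662, c = 528, d = 1981.
Risk in exposed = 1466/2128 = 0.688910; risk in unexposed = 528/2509 = 0.210442.
Risk difference = 0.688910 − 0.210442 = 0.478467

0.4785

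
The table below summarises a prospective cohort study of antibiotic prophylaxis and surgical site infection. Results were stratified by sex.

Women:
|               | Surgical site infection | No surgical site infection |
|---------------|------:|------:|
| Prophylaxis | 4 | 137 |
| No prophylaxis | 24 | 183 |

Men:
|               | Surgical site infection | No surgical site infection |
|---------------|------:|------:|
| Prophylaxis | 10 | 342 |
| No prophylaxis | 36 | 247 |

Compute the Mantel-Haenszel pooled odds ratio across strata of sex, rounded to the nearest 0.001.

OR_MH = Σ(aᵢdᵢ/nᵢ) / Σ(bᵢcᵢ/nᵢ), where nᵢ is the stratum total.
Stratum 1 (Women): n = 348; a·d/n = 4·183/348 = 2.1034; b·c/n = 137·24/348 = 9.4483
Stratum 2 (Men): n = 635; a·d/n = 10·247/635 = 3.8898; b·c/n = 342·36/635 = 19.3890
OR_MH = (2.1034 + 3.8898) / (9.4483 + 19.3890) = 5.9932 / 28.8373 = 0.20783

0.208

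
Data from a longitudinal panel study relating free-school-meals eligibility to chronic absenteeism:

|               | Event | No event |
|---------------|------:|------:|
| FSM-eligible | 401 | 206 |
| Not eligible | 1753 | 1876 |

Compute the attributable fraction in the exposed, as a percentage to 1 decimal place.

26.9

Cells: a = 401, b = 206, c = 1753, d = 1876.
Risk in exposed = 401/607 = 0.66063; risk in unexposed = 1753/3629 = 0.48305.
RR = 0.66063/0.48305 = 1.36761
AR% = (RR − 1)/RR × 100 = (1.36761 − 1)/1.36761 × 100 = 26.8795%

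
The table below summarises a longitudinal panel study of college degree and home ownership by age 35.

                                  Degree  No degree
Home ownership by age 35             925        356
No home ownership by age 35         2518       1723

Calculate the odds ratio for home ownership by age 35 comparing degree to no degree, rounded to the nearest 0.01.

Reading the table with exposure as columns: a = 925 (Degree, case), b = 2518 (Degree, non-case), c = 356 (No degree, case), d = 1723.
OR = (a·d)/(b·c) = (925 × 1723) / (2518 × 356) = 1593775 / 896408 = 1.77796
The odds of home ownership by age 35 are about 1.78 times as high in the degree group.

1.78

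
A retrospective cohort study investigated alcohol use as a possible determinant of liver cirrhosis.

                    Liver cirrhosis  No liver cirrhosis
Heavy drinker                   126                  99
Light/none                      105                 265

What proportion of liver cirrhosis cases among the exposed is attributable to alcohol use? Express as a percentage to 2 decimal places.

Cells: a = 126, b = 99, c = 105, d = 265.
Risk in exposed = 126/225 = 0.56000; risk in unexposed = 105/370 = 0.28378.
RR = 0.56000/0.28378 = 1.97333
AR% = (RR − 1)/RR × 100 = (1.97333 − 1)/1.97333 × 100 = 49.3243%

49.32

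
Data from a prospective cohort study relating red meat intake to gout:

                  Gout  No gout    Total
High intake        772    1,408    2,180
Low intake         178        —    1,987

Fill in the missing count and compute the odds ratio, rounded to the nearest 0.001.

5.572

The missing cell is in the unexposed row: 1987 − 178 = 1809.
So a = 772, b = 1408, c = 178, d = 1809.
OR = (a·d)/(b·c) = (772 × 1809) / (1408 × 178) = 1396548 / 250624 = 5.57228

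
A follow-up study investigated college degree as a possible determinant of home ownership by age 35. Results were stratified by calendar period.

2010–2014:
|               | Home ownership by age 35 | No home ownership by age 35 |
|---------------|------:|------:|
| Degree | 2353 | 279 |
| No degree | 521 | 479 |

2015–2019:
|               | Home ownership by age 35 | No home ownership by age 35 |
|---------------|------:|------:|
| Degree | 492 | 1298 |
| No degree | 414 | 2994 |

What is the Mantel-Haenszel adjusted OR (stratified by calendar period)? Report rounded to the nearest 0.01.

4.14

OR_MH = Σ(aᵢdᵢ/nᵢ) / Σ(bᵢcᵢ/nᵢ), where nᵢ is the stratum total.
Stratum 1 (2010–2014): n = 3632; a·d/n = 2353·479/3632 = 310.3213; b·c/n = 279·521/3632 = 40.0218
Stratum 2 (2015–2019): n = 5198; a·d/n = 492·2994/5198 = 283.3875; b·c/n = 1298·414/5198 = 103.3805
OR_MH = (310.3213 + 283.3875) / (40.0218 + 103.3805) = 593.7088 / 143.4023 = 4.14016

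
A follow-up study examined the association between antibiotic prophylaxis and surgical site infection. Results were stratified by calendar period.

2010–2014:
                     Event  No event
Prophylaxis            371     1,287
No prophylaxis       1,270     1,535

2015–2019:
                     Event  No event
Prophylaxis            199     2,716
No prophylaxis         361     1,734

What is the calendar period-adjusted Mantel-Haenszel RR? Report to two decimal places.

0.46

RR_MH = Σ(aᵢ·n₀ᵢ/nᵢ) / Σ(cᵢ·n₁ᵢ/nᵢ), with n₁ᵢ = aᵢ+bᵢ (exposed), n₀ᵢ = cᵢ+dᵢ (unexposed), nᵢ = n₁ᵢ+n₀ᵢ.
Stratum 1 (2010–2014): n₁ = 1658, n₀ = 2805, n = 4463; a·n₀/n = 371·2805/4463 = 233.1739; c·n₁/n = 1270·1658/4463 = 471.8037
Stratum 2 (2015–2019): n₁ = 2915, n₀ = 2095, n = 5010; a·n₀/n = 199·2095/5010 = 83.2146; c·n₁/n = 361·2915/5010 = 210.0429
RR_MH = (233.1739 + 83.2146) / (471.8037 + 210.0429) = 316.3884 / 681.8466 = 0.46402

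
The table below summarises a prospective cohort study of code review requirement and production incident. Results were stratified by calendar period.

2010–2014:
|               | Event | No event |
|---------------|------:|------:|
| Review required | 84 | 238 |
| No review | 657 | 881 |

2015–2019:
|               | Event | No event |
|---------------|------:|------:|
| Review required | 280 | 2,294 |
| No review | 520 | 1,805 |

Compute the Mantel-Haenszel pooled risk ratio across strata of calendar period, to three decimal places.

0.523

RR_MH = Σ(aᵢ·n₀ᵢ/nᵢ) / Σ(cᵢ·n₁ᵢ/nᵢ), with n₁ᵢ = aᵢ+bᵢ (exposed), n₀ᵢ = cᵢ+dᵢ (unexposed), nᵢ = n₁ᵢ+n₀ᵢ.
Stratum 1 (2010–2014): n₁ = 322, n₀ = 1538, n = 1860; a·n₀/n = 84·1538/1860 = 69.4581; c·n₁/n = 657·322/1860 = 113.7387
Stratum 2 (2015–2019): n₁ = 2574, n₀ = 2325, n = 4899; a·n₀/n = 280·2325/4899 = 132.8843; c·n₁/n = 520·2574/4899 = 273.2149
RR_MH = (69.4581 + 132.8843) / (113.7387 + 273.2149) = 202.3423 / 386.9537 = 0.52291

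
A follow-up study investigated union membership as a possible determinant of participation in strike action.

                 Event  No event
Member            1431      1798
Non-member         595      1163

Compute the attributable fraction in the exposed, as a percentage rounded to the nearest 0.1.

Cells: a = 1431, b = 1798, c = 595, d = 1163.
Risk in exposed = 1431/3229 = 0.44317; risk in unexposed = 595/1758 = 0.33845.
RR = 0.44317/0.33845 = 1.30940
AR% = (RR − 1)/RR × 100 = (1.30940 − 1)/1.30940 × 100 = 23.6293%

23.6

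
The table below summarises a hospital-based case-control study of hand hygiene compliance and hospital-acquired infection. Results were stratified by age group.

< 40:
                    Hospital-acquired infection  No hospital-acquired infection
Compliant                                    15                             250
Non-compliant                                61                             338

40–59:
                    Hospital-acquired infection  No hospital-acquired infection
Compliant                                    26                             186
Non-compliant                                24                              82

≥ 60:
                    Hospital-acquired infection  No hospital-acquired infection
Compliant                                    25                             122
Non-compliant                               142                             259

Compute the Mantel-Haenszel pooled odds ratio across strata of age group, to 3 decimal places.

0.381

OR_MH = Σ(aᵢdᵢ/nᵢ) / Σ(bᵢcᵢ/nᵢ), where nᵢ is the stratum total.
Stratum 1 (< 40): n = 664; a·d/n = 15·338/664 = 7.6355; b·c/n = 250·61/664 = 22.9669
Stratum 2 (40–59): n = 318; a·d/n = 26·82/318 = 6.7044; b·c/n = 186·24/318 = 14.0377
Stratum 3 (≥ 60): n = 548; a·d/n = 25·259/548 = 11.8157; b·c/n = 122·142/548 = 31.6131
OR_MH = (7.6355 + 6.7044 + 11.8157) / (22.9669 + 14.0377 + 31.6131) = 26.1556 / 68.6177 = 0.38118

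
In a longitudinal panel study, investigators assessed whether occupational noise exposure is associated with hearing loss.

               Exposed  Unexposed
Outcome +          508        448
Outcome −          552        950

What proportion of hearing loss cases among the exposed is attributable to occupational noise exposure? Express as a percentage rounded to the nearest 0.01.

33.13

Reading the table with exposure as columns: a = 508 (Exposed, case), b = 552 (Exposed, non-case), c = 448 (Unexposed, case), d = 950.
Risk in exposed = 508/1060 = 0.47925; risk in unexposed = 448/1398 = 0.32046.
RR = 0.47925/0.32046 = 1.49550
AR% = (RR − 1)/RR × 100 = (1.49550 − 1)/1.49550 × 100 = 33.1328%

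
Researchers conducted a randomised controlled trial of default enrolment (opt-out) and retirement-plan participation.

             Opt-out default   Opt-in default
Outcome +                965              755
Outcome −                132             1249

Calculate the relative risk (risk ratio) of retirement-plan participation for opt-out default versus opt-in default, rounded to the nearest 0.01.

2.33

Reading the table with exposure as columns: a = 965 (Opt-out default, case), b = 132 (Opt-out default, non-case), c = 755 (Opt-in default, case), d = 1249.
Risk in exposed = 965/1097 = 0.87967; risk in unexposed = 755/2004 = 0.37675.
RR = 0.87967 / 0.37675 = 2.33492
The risk among the exposed is 2.33 times that among the unexposed.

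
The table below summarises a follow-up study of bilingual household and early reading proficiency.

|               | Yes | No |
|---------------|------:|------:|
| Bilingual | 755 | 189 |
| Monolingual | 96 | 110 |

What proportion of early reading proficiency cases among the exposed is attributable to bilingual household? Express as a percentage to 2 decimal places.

41.73

Cells: a = 755, b = 189, c = 96, d = 110.
Risk in exposed = 755/944 = 0.79979; risk in unexposed = 96/206 = 0.46602.
RR = 0.79979/0.46602 = 1.71621
AR% = (RR − 1)/RR × 100 = (1.71621 − 1)/1.71621 × 100 = 41.7321%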